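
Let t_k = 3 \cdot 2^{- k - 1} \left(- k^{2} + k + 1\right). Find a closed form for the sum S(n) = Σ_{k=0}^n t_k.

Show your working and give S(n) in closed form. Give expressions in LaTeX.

Step 1: r(k) = (k**2 + k - 1)/(2*(k**2 - k - 1)).
So A=1/2 and B=1, with C=k**2 - k - 1.
f must satisfy (1/2)·f(k+1) − (1)·f(k) = k**2 - k - 1.
From deg A=0, deg B=0, deg C=2: d=2.
Coefficient equations give f(k) = -2*(k**2 + k + 1).
R(k) = B(k−1)·f(k)/C(k) = -2*(k**2 + k + 1)/(k**2 - k - 1); s_k = R·t_k = 3*(k**2 + k + 1)/2**k.
Δs = 3*2**(-k - 1)*(-k**2 + k + 1), as required.
s_(n+1) = 3*2**(-n - 1)*(n**2 + 3*n + 3) and s_(0) = 3, so S(n) = 3*(-2*2**n + n**2 + 3*n + 3)/(2*2**n).

S(n) = \frac{3 \cdot 2^{- n} \left(- 2 \cdot 2^{n} + n^{2} + 3 n + 3\right)}{2}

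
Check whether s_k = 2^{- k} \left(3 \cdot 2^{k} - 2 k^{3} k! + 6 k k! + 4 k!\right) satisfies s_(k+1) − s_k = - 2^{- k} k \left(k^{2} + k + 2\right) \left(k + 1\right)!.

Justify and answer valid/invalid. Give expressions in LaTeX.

Valid: the claim telescopes to t_k.

s_(k+1) = (3*2**k - k**4*factorial(k) - 4*k**3*factorial(k) - 3*k**2*factorial(k) + 4*k*factorial(k) + 4*factorial(k))/2**k
s_(k+1) − s_k = -k*(k**2 + k + 2)*factorial(k + 1)/2**k
(s_(k+1) − s_k) − t_k = 0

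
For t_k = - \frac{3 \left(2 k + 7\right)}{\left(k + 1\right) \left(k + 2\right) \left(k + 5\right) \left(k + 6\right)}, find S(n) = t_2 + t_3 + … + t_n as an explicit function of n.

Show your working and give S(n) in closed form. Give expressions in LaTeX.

r(k) = (k + 1)*(k + 5)*(2*k + 9)/((k + 3)*(k + 7)*(2*k + 7)) after simplifying.
A = k + 1, B = k + 7, C = k**3 + 21*k**2/2 + 73*k/2 + 42.
Need (k + 1)·f(k+1) − (k + 6)·f(k) = k**3 + 21*k**2/2 + 73*k/2 + 42.
deg f ≤ 5 (via 1,1,3).
A polynomial solution: f(k) = k*(k + 2)*(k + 3)*(k + 4)*(k + 6)/10.
R(k) = B(k−1)·f(k)/C(k) = k*(k + 2)*(k + 6)**2/(5*(2*k + 7)); s_k = R·t_k = 3*k*(-k - 6)/(5*(k**2 + 6*k + 5)).
s_(k+1) − s_k = 3*(-2*k - 7)/(k**4 + 14*k**3 + 65*k**2 + 112*k + 60) = t_k.
Σ_(k=2)^n t_k = s_(n+1) − s_(2) = (3*(-n**2 - 8*n - 7)/(5*(n**2 + 8*n + 12))) − (-16/35), i.e. (-n**2 - 8*n + 9)/(7*(n**2 + 8*n + 12)).

S(n) = \frac{- n^{2} - 8 n + 9}{7 \left(n^{2} + 8 n + 12\right)}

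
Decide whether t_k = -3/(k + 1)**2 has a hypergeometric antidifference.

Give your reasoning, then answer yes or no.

No — key equation has no polynomial f.

t_(k+1)/t_k = (k + 1)**2/(k + 2)**2.
Gosper form: A/B · C(k+1)/C(k) with A=k**2 + 2*k + 1, B=k**2 + 4*k + 4, C=1.
f must satisfy (k**2 + 2*k + 1)·f(k+1) − (k**2 + 2*k + 1)·f(k) = 1.
deg f ≤ 0 (via 2,2,0).
f = c0 ⇒ A·f(k+1) − B(k−1)·f(k) − C = -1. The system {-1 = 0} is inconsistent; no antidifference.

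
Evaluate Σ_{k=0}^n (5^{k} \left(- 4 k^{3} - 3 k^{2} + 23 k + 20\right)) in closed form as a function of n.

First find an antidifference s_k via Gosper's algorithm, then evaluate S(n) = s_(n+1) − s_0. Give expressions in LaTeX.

S(n) = 5^{n + 1} \left(- n^{3} + 5 n + 4\right)

Step 1: r(k) = 5*(4*k**3 + 15*k**2 - 5*k - 36)/(4*k**3 + 3*k**2 - 23*k - 20).
So A=5 and B=1, with C=k**3 + 3*k**2/4 - 23*k/4 - 5.
Need (5)·f(k+1) − (1)·f(k) = k**3 + 3*k**2/4 - 23*k/4 - 5.
Bound: deg f ≤ 3.
Solve for f: f(k) = k*(k**2 - 3*k - 2)/4 (degree 3 ≤ 3).
Then R = B(k−1)f/C = k*(k**2 - 3*k - 2)/(4*k**3 + 3*k**2 - 23*k - 20), so s_k = R(k)·t_k = 5**k*k*(-k**2 + 3*k + 2).
Verify: 5**k*(-4*k**3 - 3*k**2 + 23*k + 20) matches t_k.
Evaluate: s_(n+1) = 5**(n + 1)*(-n**3 + 5*n + 4); subtract s_(0) = 0 ⇒ S(n) = 5**(n + 1)*(-n**3 + 5*n + 4).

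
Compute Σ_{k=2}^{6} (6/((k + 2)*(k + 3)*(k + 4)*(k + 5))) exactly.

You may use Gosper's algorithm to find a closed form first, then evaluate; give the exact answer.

Ratio r(k) = (k + 2)/(k + 6).
Factor: A=k + 2; B=k + 6; C=1.
Set up (k + 2)·f(k+1) − (k + 5)·f(k) − (1) = 0.
Degrees (1,1,0) ⇒ d ≤ 3.
Match coefficients ⇒ f(k) = k*(k**2 + 9*k + 26)/72.
Certificate R = B(k−1)f/C = k*(k + 5)*(k**2 + 9*k + 26)/72 gives s_k = k*(k**2 + 9*k + 26)/(12*(k + 2)*(k + 3)*(k + 4)).
Δs = 6/(k**4 + 14*k**3 + 71*k**2 + 154*k + 120), as required.
Sum = s_(7) − s_(2); s_(7) = 161/1980, s_(2) = 1/15 ⇒ 29/1980.

Σ = 29/1980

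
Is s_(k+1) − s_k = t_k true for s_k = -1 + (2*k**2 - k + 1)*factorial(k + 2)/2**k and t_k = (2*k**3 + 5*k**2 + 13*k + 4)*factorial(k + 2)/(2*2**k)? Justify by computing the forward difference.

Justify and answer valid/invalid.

s_(k+1) = -2**(-k - 1)*(k - 2*(k + 1)**2)*factorial(k + 3) - 1
s_(k+1) − s_k = (2*k**3 + 5*k**2 + 13*k + 4)*factorial(k + 2)/(2*2**k)
(s_(k+1) − s_k) − t_k = 0

Valid: the claim telescopes to t_k.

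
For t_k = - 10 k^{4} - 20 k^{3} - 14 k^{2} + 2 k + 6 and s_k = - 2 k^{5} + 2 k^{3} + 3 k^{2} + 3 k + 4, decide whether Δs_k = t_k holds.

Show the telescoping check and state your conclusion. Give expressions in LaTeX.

Valid — Δs_k = t_k.

s_(k+1) = 3*k - 2*(k + 1)**5 + 2*(k + 1)**3 + 3*(k + 1)**2 + 7
s_(k+1) − s_k = -10*k**4 - 20*k**3 - 14*k**2 + 2*k + 6
(s_(k+1) − s_k) − t_k = 0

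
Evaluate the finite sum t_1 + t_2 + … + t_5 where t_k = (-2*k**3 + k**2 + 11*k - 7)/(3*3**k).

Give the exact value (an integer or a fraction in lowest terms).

Ratio r(k) = (2*k**3 + 5*k**2 - 7*k - 3)/(3*(2*k**3 - k**2 - 11*k + 7)).
Normal form (A,B,C) = (1/3, 1, k**3 - k**2/2 - 11*k/2 + 7/2).
Need (1/3)·f(k+1) − (1)·f(k) = k**3 - k**2/2 - 11*k/2 + 7/2.
deg f ≤ 3 (via 0,0,3).
Solving with deg f ≤ 3: f(k) = -3*(k**3 + k**2 - 3*k + 3)/2.
Get s_k = R·t_k = (k**3 + k**2 - 3*k + 3)/3**k with R(k) = B(k−1)f(k)/C(k) = -3*(k**3 + k**2 - 3*k + 3)/(2*k**3 - k**2 - 11*k + 7).
Δs = (-2*k**3 + k**2 + 11*k - 7)/(3*3**k), as required.
Σ_(k=1)^(5) t_k = s_(6) − s_(1) = 79/243 − (2/3) = -83/243.

Σ = -83/243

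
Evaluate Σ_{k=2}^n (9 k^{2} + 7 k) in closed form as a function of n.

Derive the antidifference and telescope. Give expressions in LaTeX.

S(n) = 3 n^{3} + 8 n^{2} + 5 n - 16

Compute t_(k+1)/t_k: get (9*k**2 + 25*k + 16)/(k*(9*k + 7)).
Factor: A=1; B=1; C=k**2 + 7*k/9.
Solve (1)·f(k+1) − (1)·f(k) = k**2 + 7*k/9.
Degrees (0,0,2) ⇒ d ≤ 3.
Solving with deg f ≤ 3: f(k) = k*(k - 1)*(3*k + 2)/9.
Certificate R = B(k−1)f/C = (k - 1)*(3*k + 2)/(9*k + 7) gives s_k = k*(3*k**2 - k - 2).
s_(k+1) − s_k = k*(9*k + 7) = t_k.
Evaluate: s_(n+1) = n*(3*n**2 + 8*n + 5); subtract s_(2) = 16 ⇒ S(n) = 3*n**3 + 8*n**2 + 5*n - 16.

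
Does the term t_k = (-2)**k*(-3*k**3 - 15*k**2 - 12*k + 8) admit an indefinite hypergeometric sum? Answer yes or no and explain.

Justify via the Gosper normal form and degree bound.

Yes. s_k = (-2)**k*(k**3 + 3*k**2 - 2*k - 4).

t_(k+1)/t_k = 2*(-3*k**3 - 24*k**2 - 51*k - 22)/(3*k**3 + 15*k**2 + 12*k - 8).
Take A(k)=-2, B(k)=1, C(k)=k**3 + 5*k**2 + 4*k - 8/3.
Solve (-2)·f(k+1) − (1)·f(k) = k**3 + 5*k**2 + 4*k - 8/3.
From deg A=0, deg B=0, deg C=3: d=3.
A polynomial solution: f(k) = -(k + 1)*(k**2 + 2*k - 4)/3.
Certificate R = B(k−1)f/C = -(k + 1)*(k**2 + 2*k - 4)/(3*k**3 + 15*k**2 + 12*k - 8) gives s_k = (-2)**k*(k**3 + 3*k**2 - 2*k - 4).
s_(k+1) − s_k = (-2)**k*(-3*k**3 - 15*k**2 - 12*k + 8) = t_k.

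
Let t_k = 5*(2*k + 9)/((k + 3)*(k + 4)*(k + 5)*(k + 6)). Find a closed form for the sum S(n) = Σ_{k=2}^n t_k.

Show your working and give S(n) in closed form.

Step 1: r(k) = (k + 3)*(2*k + 11)/((k + 7)*(2*k + 9)).
Factor: A=k + 3; B=k + 7; C=k + 9/2.
Key eq: (k + 3)·f(k+1) = (k + 6)·f(k) + (k + 9/2).
Bound: deg f ≤ 3.
Match coefficients ⇒ f(k) = k*(k + 4)*(k + 8)/30.
Then R = B(k−1)f/C = k*(k + 4)*(k + 6)*(k + 8)/(15*(2*k + 9)), so s_k = R(k)·t_k = k*(k + 8)/(3*(k**2 + 8*k + 15)).
s_(k+1) − s_k = 5*(2*k + 9)/(k**4 + 18*k**3 + 119*k**2 + 342*k + 360) = t_k.
s_(n+1) = (n**2 + 10*n + 9)/(3*(n**2 + 10*n + 24)) and s_(2) = 4/21, so S(n) = (n**2 + 10*n - 11)/(7*(n**2 + 10*n + 24)).

S(n) = (n**2 + 10*n - 11)/(7*(n**2 + 10*n + 24))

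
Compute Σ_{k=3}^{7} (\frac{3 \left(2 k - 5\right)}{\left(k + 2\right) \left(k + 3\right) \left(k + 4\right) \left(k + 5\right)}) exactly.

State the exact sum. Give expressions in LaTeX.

Σ = 39/3080

r(k) = (k + 2)*(2*k - 3)/((k + 6)*(2*k - 5)) after simplifying.
A = k + 2, B = k + 6, C = k - 5/2.
f must satisfy (k + 2)·f(k+1) − (k + 5)·f(k) = k - 5/2.
deg f ≤ 3 (via 1,1,1).
Solving with deg f ≤ 3: f(k) = -k*(k**2 + 9*k + 50)/48.
Then R = B(k−1)f/C = -k*(k + 5)*(k**2 + 9*k + 50)/(24*(2*k - 5)), so s_k = R(k)·t_k = k*(-k**2 - 9*k - 50)/(8*(k + 2)*(k + 3)*(k + 4)).
Check: Δs_k = 3*(2*k - 5)/(k**4 + 14*k**3 + 71*k**2 + 154*k + 120). ✓
Σ_(k=3)^(7) t_k = s_(8) − s_(3) = -31/220 − (-43/280) = 39/3080.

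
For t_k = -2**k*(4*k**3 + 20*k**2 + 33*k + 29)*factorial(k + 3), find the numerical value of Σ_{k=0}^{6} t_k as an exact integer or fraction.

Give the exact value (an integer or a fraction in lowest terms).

Σ = -43661721582

Ratio r(k) = 2*(4*k**4 + 48*k**3 + 213*k**2 + 426*k + 344)/(4*k**3 + 20*k**2 + 33*k + 29).
A = 2*k + 8, B = 1, C = k**3 + 5*k**2 + 33*k/4 + 29/4.
Key eq: (2*k + 8)·f(k+1) = (1)·f(k) + (k**3 + 5*k**2 + 33*k/4 + 29/4).
Bound: deg f ≤ 2.
Solve for f: f(k) = (2*k**2 - k + 3)/4 (degree 2 ≤ 2).
Get s_k = R·t_k = -2**k*(2*k**2 - k + 3)*factorial(k + 3) with R(k) = B(k−1)f(k)/C(k) = (2*k**2 - k + 3)/(4*k**3 + 20*k**2 + 33*k + 29).
Verify: -2**k*(4*k**3 + 20*k**2 + 33*k + 29)*factorial(k + 3) matches t_k.
Σ_(k=0)^(6) t_k = s_(7) − s_(0) = -43661721600 − (-18) = -43661721582.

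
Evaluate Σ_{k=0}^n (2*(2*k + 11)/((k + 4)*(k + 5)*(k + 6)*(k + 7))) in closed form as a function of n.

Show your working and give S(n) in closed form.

Step 1: r(k) = (k + 4)*(2*k + 13)/((k + 8)*(2*k + 11)).
Take A(k)=k + 4, B(k)=k + 8, C(k)=k + 11/2.
Solve (k + 4)·f(k+1) − (k + 7)·f(k) = k + 11/2.
From deg A=1, deg B=1, deg C=1: d=3.
A polynomial solution: f(k) = k*(k + 5)*(k + 10)/48.
R(k) = B(k−1)·f(k)/C(k) = k*(k + 5)*(k + 7)*(k + 10)/(24*(2*k + 11)); s_k = R·t_k = k*(k + 10)/(12*(k**2 + 10*k + 24)).
Verify: 2*(2*k + 11)/(k**4 + 22*k**3 + 179*k**2 + 638*k + 840) matches t_k.
Telescope: S(n) = s_(n+1) − s_(0) = (n**2 + 12*n + 11)/(12*(n**2 + 12*n + 35)) − (0) = (n**2 + 12*n + 11)/(12*(n**2 + 12*n + 35)).

S(n) = (n**2 + 12*n + 11)/(12*(n**2 + 12*n + 35))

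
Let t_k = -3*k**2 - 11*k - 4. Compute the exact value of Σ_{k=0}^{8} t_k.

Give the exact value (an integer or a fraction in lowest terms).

Σ = -1044

Ratio r(k) = (3*k**2 + 17*k + 18)/(3*k**2 + 11*k + 4).
Normal form (A,B,C) = (1, 1, k**2 + 11*k/3 + 4/3).
Key eq: (1)·f(k+1) = (1)·f(k) + (k**2 + 11*k/3 + 4/3).
Degrees (0,0,2) ⇒ d ≤ 3.
A polynomial solution: f(k) = k*(k**2 + 4*k - 1)/3.
Certificate R = B(k−1)f/C = k*(k**2 + 4*k - 1)/(3*k**2 + 11*k + 4) gives s_k = k*(-k**2 - 4*k + 1).
Check: Δs_k = -3*k**2 - 11*k - 4. ✓
Telescoping: Σ = s_(9) − s_(0) = -1044 − (0) = -1044.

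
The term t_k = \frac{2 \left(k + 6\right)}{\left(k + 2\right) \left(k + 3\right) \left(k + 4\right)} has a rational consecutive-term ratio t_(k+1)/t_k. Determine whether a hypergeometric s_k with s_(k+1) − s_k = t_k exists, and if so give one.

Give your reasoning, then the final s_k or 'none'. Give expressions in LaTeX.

Compute t_(k+1)/t_k: get (k + 2)*(k + 7)/((k + 5)*(k + 6)).
Factor: A=k + 2; B=k + 5; C=k + 6.
Solve (k + 2)·f(k+1) − (k + 4)·f(k) = k + 6.
d = 2 from the (1,1,1) case.
Solve for f: f(k) = k*(2*k + 7)/3 (degree 2 ≤ 2).
Certificate R = B(k−1)f/C = k*(k + 4)*(2*k + 7)/(3*(k + 6)) gives s_k = 2*k*(2*k + 7)/(3*(k + 2)*(k + 3)).
Check: Δs_k = 2*(k + 6)/(k**3 + 9*k**2 + 26*k + 24). ✓

s_k = \frac{2 k \left(2 k + 7\right)}{3 \left(k + 2\right) \left(k + 3\right)}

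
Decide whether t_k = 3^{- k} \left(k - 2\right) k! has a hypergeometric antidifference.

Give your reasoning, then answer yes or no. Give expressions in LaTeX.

Compute t_(k+1)/t_k: get (k**2 - 1)/(3*(k - 2)).
Normal form (A,B,C) = (k/3 + 1/3, 1, k - 2).
Need (k/3 + 1/3)·f(k+1) − (1)·f(k) = k - 2.
Bound: deg f ≤ 0.
Match coefficients ⇒ f(k) = 3.
Get s_k = R·t_k = 3**(1 - k)*factorial(k) with R(k) = B(k−1)f(k)/C(k) = 3/(k - 2).
Δs = (k - 2)*factorial(k)/3**k, as required.

Yes. s_k = 3^{1 - k} k!.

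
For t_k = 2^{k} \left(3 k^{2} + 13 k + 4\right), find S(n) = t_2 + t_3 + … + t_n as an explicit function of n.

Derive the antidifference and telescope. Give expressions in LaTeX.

Ratio r(k) = 2*(3*k**2 + 19*k + 20)/(3*k**2 + 13*k + 4).
Take A(k)=2, B(k)=1, C(k)=k**2 + 13*k/3 + 4/3.
Set up (2)·f(k+1) − (1)·f(k) − (k**2 + 13*k/3 + 4/3) = 0.
From deg A=0, deg B=0, deg C=2: d=2.
A polynomial solution: f(k) = (k - 1)*(3*k + 4)/3.
Then R = B(k−1)f/C = (k - 1)*(3*k + 4)/((k + 4)*(3*k + 1)), so s_k = R(k)·t_k = 2**k*(3*k**2 + k - 4).
Δs = 2**k*(3*k**2 + 13*k + 4), as required.
s_(n+1) = 2**(n + 1)*n*(3*n + 7) and s_(2) = 40, so S(n) = 6*2**n*n**2 + 14*2**n*n - 40.

S(n) = 6 \cdot 2^{n} n^{2} + 14 \cdot 2^{n} n - 40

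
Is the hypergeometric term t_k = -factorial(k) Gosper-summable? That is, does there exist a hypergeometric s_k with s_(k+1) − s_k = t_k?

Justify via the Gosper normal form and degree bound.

No — negative degree bound, so no certificate f.

Ratio r(k) = k + 1.
Gosper form: A/B · C(k+1)/C(k) with A=k + 1, B=1, C=1.
Key eq: (k + 1)·f(k+1) = (1)·f(k) + (1).
d = -1 from the (1,0,0) case.
d = -1 < 0 ⇒ no nonzero polynomial f; not summable.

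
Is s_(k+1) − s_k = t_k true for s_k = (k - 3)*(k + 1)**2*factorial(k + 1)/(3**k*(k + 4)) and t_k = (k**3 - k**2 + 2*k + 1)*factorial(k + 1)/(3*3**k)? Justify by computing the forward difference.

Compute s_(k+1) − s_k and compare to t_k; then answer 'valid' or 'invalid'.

Invalid: residual -(k**4 + 3*k**3 - 5*k**2 + 15*k + 13)*factorial(k + 1)/(3**k*(k + 4)*(k + 5)) ≠ 0.

s_(k+1) = (k - 2)*(k + 2)**2*factorial(k + 2)/(3*3**k*(k + 5))
s_(k+1) − s_k = (k**5 + 5*k**4 + 4*k**3 + 14*k**2 + 4*k - 19)*factorial(k + 1)/(3*3**k*(k + 4)*(k + 5))
(s_(k+1) − s_k) − t_k = -(k**4 + 3*k**3 - 5*k**2 + 15*k + 13)*factorial(k + 1)/(3**k*(k + 4)*(k + 5))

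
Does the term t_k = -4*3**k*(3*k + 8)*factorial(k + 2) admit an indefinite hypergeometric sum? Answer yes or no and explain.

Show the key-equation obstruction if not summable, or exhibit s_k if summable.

Yes. s_k = -4*3**k*factorial(k + 2).

Step 1: r(k) = 3*(k + 3)*(3*k + 11)/(3*k + 8).
Normal form (A,B,C) = (3*k + 9, 1, k + 8/3).
Key eq: (3*k + 9)·f(k+1) = (1)·f(k) + (k + 8/3).
d = 0 from the (1,0,1) case.
Match coefficients ⇒ f(k) = 1/3.
Certificate R = B(k−1)f/C = 1/(3*k + 8) gives s_k = -4*3**k*factorial(k + 2).
Check: Δs_k = -4*3**k*(3*k + 8)*factorial(k + 2). ✓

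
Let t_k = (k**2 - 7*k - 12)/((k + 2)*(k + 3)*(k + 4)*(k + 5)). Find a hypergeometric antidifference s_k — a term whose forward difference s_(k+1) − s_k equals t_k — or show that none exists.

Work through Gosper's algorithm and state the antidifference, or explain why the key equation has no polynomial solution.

r(k) = (k + 2)*(7*k - (k + 1)**2 + 19)/((k + 6)*(-k**2 + 7*k + 12)) after simplifying.
Take A(k)=k + 2, B(k)=k + 6, C(k)=k**2 - 7*k - 12.
Set up (k + 2)·f(k+1) − (k + 5)·f(k) − (k**2 - 7*k - 12) = 0.
Degrees (1,1,2) ⇒ d ≤ 3.
Solving with deg f ≤ 3: f(k) = -k*(k**2 + 15*k + 20)/6.
So s_k = (B(k−1)f/C)·t_k = (-k*(k + 5)*(k**2 + 15*k + 20)/(6*(k**2 - 7*k - 12)))·t_k = k*(-k**2 - 15*k - 20)/(6*(k + 2)*(k + 3)*(k + 4)).
Verify: (k**2 - 7*k - 12)/(k**4 + 14*k**3 + 71*k**2 + 154*k + 120) matches t_k.

s_k = k*(-k**2 - 15*k - 20)/(6*(k + 2)*(k + 3)*(k + 4))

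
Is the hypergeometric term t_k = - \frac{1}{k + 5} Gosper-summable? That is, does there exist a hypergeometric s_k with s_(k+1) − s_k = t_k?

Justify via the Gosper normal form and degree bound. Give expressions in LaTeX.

r(k) = (k + 5)/(k + 6) after simplifying.
A = k + 5, B = k + 6, C = 1.
f must satisfy (k + 5)·f(k+1) − (k + 5)·f(k) = 1.
deg f ≤ 0 (via 1,1,0).
Generic f = c0 gives residual -1; -1 = 0 cannot hold, so t_k is not Gosper-summable.

No; the coefficient equations for f are inconsistent.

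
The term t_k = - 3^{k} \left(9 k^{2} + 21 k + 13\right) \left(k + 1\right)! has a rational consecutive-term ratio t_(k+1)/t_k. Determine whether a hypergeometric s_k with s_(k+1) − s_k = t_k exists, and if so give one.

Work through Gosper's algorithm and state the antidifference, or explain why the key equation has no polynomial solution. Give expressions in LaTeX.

Compute t_(k+1)/t_k: get 3*(9*k**3 + 57*k**2 + 121*k + 86)/(9*k**2 + 21*k + 13).
A = 3*k + 6, B = 1, C = k**2 + 7*k/3 + 13/9.
Set up (3*k + 6)·f(k+1) − (1)·f(k) − (k**2 + 7*k/3 + 13/9) = 0.
d = 1 from the (1,0,2) case.
A polynomial solution: f(k) = (3*k - 1)/9.
Certificate R = B(k−1)f/C = (3*k - 1)/(9*k**2 + 21*k + 13) gives s_k = -3**k*(3*k - 1)*factorial(k + 1).
s_(k+1) − s_k = -3**k*(9*k**2 + 21*k + 13)*factorial(k + 1) = t_k.

s_k = - 3^{k} \left(3 k - 1\right) \left(k + 1\right)!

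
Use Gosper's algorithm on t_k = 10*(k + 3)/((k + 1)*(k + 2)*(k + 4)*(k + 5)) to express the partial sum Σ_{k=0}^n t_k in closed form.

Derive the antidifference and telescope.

Step 1: r(k) = (k + 1)*(k + 4)**2/((k + 3)**2*(k + 6)).
Normal form (A,B,C) = (k + 1, k + 6, k**2 + 6*k + 9).
Solve (k + 1)·f(k+1) − (k + 5)·f(k) = k**2 + 6*k + 9.
d = 4 from the (1,1,2) case.
Match coefficients ⇒ f(k) = k*(k + 2)*(k + 3)*(k + 5)/8.
So s_k = (B(k−1)f/C)·t_k = (k*(k + 2)*(k + 5)**2/(8*(k + 3)))·t_k = 5*k*(k + 5)/(4*(k**2 + 5*k + 4)).
Verify: 10*(k + 3)/(k**4 + 12*k**3 + 49*k**2 + 78*k + 40) matches t_k.
Telescope: S(n) = s_(n+1) − s_(0) = 5*(n**2 + 7*n + 6)/(4*(n**2 + 7*n + 10)) − (0) = 5*(n**2 + 7*n + 6)/(4*(n**2 + 7*n + 10)).

S(n) = 5*(n**2 + 7*n + 6)/(4*(n**2 + 7*n + 10))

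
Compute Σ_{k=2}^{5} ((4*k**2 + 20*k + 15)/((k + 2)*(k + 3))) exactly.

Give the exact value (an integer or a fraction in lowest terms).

Step 1: r(k) = (k + 2)*(20*k + 4*(k + 1)**2 + 35)/((k + 4)*(4*k**2 + 20*k + 15)).
Normal form (A,B,C) = (k + 2, k + 4, k**2 + 5*k + 15/4).
Solve (k + 2)·f(k+1) − (k + 3)·f(k) = k**2 + 5*k + 15/4.
Bound: deg f ≤ 2.
Coefficient equations give f(k) = k*(8*k + 7)/8.
Get s_k = R·t_k = k*(8*k + 7)/(2*(k + 2)) with R(k) = B(k−1)f(k)/C(k) = k*(k + 3)*(8*k + 7)/(2*(4*k**2 + 20*k + 15)).
Δs = (4*k**2 + 20*k + 15)/(k**2 + 5*k + 6), as required.
Evaluate s at k=6 and k=2: 165/8 and 23/4; difference 119/8.

Σ = 119/8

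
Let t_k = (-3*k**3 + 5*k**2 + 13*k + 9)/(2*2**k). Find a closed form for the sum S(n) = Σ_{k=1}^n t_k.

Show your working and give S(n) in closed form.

S(n) = 2**(-n - 1)*(-13*2**n + 3*n**3 + 13*n**2 + 21*n + 13)

The ratio is (3*k**3 + 4*k**2 - 14*k - 24)/(2*(3*k**3 - 5*k**2 - 13*k - 9)).
Normal form (A,B,C) = (1/2, 1, k**3 - 5*k**2/3 - 13*k/3 - 3).
Set up (1/2)·f(k+1) − (1)·f(k) − (k**3 - 5*k**2/3 - 13*k/3 - 3) = 0.
Degrees (0,0,3) ⇒ d ≤ 3.
Solving with deg f ≤ 3: f(k) = -2*(3*k**3 + 4*k**2 + 4*k + 2)/3.
Then R = B(k−1)f/C = -2*(3*k**3 + 4*k**2 + 4*k + 2)/(3*k**3 - 5*k**2 - 13*k - 9), so s_k = R(k)·t_k = (3*k**3 + 4*k**2 + 4*k + 2)/2**k.
Δs = (-3*k**3 + 5*k**2 + 13*k + 9)/(2*2**k), as required.
Σ_(k=1)^n t_k = s_(n+1) − s_(1) = (2**(-n - 1)*(3*n**3 + 13*n**2 + 21*n + 13)) − (13/2), i.e. 2**(-n - 1)*(-13*2**n + 3*n**3 + 13*n**2 + 21*n + 13).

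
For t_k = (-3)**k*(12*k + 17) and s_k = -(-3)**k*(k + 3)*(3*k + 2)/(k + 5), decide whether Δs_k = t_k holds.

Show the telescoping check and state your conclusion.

Invalid: residual (-3)**k*(-24*k**2 - 160*k - 174)/(k**2 + 11*k + 30) ≠ 0.

s_(k+1) = 3*(-3)**k*(k + 4)*(3*k + 5)/(k + 6)
s_(k+1) − s_k = (-3)**k*(12*k**3 + 125*k**2 + 387*k + 336)/(k**2 + 11*k + 30)
(s_(k+1) − s_k) − t_k = (-3)**k*(-24*k**2 - 160*k - 174)/(k**2 + 11*k + 30)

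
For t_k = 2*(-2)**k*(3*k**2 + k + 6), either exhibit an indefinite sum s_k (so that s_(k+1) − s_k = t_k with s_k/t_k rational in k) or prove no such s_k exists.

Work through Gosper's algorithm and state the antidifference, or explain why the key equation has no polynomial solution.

s_k = (-2)**(k + 1)*(k**2 - k + 2)

Ratio r(k) = 2*(-3*k**2 - 7*k - 10)/(3*k**2 + k + 6).
Factor: A=-2; B=1; C=k**2 + k/3 + 2.
Key eq: (-2)·f(k+1) = (1)·f(k) + (k**2 + k/3 + 2).
deg f ≤ 2 (via 0,0,2).
Solving with deg f ≤ 2: f(k) = -(k**2 - k + 2)/3.
R(k) = B(k−1)·f(k)/C(k) = -(k**2 - k + 2)/(3*k**2 + k + 6); s_k = R·t_k = (-2)**(k + 1)*(k**2 - k + 2).
s_(k+1) − s_k = 2*(-2)**k*(3*k**2 + k + 6) = t_k.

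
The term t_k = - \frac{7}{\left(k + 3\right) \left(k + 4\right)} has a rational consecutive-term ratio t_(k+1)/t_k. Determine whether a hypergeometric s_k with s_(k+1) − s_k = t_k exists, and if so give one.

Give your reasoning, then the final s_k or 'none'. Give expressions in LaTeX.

Ratio r(k) = (k + 3)/(k + 5).
Factor: A=k + 3; B=k + 5; C=1.
f must satisfy (k + 3)·f(k+1) − (k + 4)·f(k) = 1.
Degrees (1,1,0) ⇒ d ≤ 1.
Solving with deg f ≤ 1: f(k) = k/3.
Get s_k = R·t_k = -7*k/(3*k + 9) with R(k) = B(k−1)f(k)/C(k) = k*(k + 4)/3.
Δs = -7/(k**2 + 7*k + 12), as required.

s_k = - \frac{7 k}{3 k + 9}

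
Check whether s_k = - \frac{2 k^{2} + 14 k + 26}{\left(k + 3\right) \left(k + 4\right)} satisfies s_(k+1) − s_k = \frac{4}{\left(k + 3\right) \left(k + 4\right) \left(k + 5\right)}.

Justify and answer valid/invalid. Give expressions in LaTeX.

Valid: the claim telescopes to t_k.

s_(k+1) = 2*(-7*k - (k + 1)**2 - 20)/((k + 4)*(k + 5))
s_(k+1) − s_k = 4/(k**3 + 12*k**2 + 47*k + 60)
(s_(k+1) − s_k) − t_k = 0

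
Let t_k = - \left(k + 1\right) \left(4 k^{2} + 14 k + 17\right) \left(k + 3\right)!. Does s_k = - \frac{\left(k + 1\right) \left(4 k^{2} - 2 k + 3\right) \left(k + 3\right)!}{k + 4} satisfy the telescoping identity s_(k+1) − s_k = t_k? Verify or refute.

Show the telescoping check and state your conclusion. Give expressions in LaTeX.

s_(k+1) = -(k + 2)*(4*k**2 + 6*k + 5)*factorial(k + 4)/(k + 5)
s_(k+1) − s_k = -(4*k**5 + 42*k**4 + 171*k**3 + 359*k**2 + 344*k + 145)*factorial(k + 3)/((k + 4)*(k + 5))
(s_(k+1) − s_k) − t_k = 3*(4*k**4 + 34*k**3 + 99*k**2 + 143*k + 65)*factorial(k + 3)/((k + 4)*(k + 5))

Invalid: residual \frac{3 \left(4 k^{4} + 34 k^{3} + 99 k^{2} + 143 k + 65\right) \left(k + 3\right)!}{\left(k + 4\right) \left(k + 5\right)} ≠ 0.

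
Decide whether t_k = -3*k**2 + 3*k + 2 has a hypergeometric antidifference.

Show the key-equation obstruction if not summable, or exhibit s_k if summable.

t_(k+1)/t_k = (3*k**2 + 3*k - 2)/(3*k**2 - 3*k - 2).
Factor: A=1; B=1; C=k**2 - k - 2/3.
Set up (1)·f(k+1) − (1)·f(k) − (k**2 - k - 2/3) = 0.
Degrees (0,0,2) ⇒ d ≤ 3.
Solve for f: f(k) = k**2*(k - 3)/3 (degree 3 ≤ 3).
Then R = B(k−1)f/C = k**2*(k - 3)/(3*k**2 - 3*k - 2), so s_k = R(k)·t_k = k**2*(3 - k).
Δs = -3*k**2 + 3*k + 2, as required.

Yes. s_k = k**2*(3 - k).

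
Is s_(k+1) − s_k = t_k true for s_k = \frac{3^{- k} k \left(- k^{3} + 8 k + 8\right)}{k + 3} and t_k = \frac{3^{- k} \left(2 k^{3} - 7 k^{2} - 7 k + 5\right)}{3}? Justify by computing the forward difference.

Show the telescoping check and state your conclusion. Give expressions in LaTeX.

s_(k+1) = (k + 1)*(8*k - (k + 1)**3 + 16)/(3*3**k*(k + 4))
s_(k+1) − s_k = (2*k**5 + 5*k**4 - 34*k**3 - 94*k**2 - 21*k + 45)/(3*3**k*(k**2 + 7*k + 12))
(s_(k+1) − s_k) − t_k = (-2*k**4 - 2*k**3 + 34*k**2 + 28*k - 15)/(3*3**k*(k**2 + 7*k + 12))

Invalid: residual \frac{3^{- k} \left(- 2 k^{4} - 2 k^{3} + 34 k^{2} + 28 k - 15\right)}{3 \left(k^{2} + 7 k + 12\right)} ≠ 0.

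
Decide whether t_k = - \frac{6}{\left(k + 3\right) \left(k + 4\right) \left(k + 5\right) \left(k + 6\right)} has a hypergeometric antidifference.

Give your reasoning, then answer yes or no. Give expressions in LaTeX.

Yes. s_k = \frac{k \left(- k^{2} - 12 k - 47\right)}{30 \left(k + 3\right) \left(k + 4\right) \left(k + 5\right)}.

Step 1: r(k) = (k + 3)/(k + 7).
Normal form (A,B,C) = (k + 3, k + 7, 1).
Set up (k + 3)·f(k+1) − (k + 6)·f(k) − (1) = 0.
d = 3 from the (1,1,0) case.
Solve for f: f(k) = k*(k**2 + 12*k + 47)/180 (degree 3 ≤ 3).
Then R = B(k−1)f/C = k*(k + 6)*(k**2 + 12*k + 47)/180, so s_k = R(k)·t_k = k*(-k**2 - 12*k - 47)/(30*(k + 3)*(k + 4)*(k + 5)).
Check: Δs_k = -6/(k**4 + 18*k**3 + 119*k**2 + 342*k + 360). ✓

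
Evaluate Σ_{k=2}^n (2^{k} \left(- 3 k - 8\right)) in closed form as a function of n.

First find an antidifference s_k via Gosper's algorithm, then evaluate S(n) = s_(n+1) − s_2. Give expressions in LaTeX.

S(n) = - 6 \cdot 2^{n} n - 10 \cdot 2^{n} + 32

The ratio is 2*(3*k + 11)/(3*k + 8).
Normal form (A,B,C) = (2, 1, k + 8/3).
f must satisfy (2)·f(k+1) − (1)·f(k) = k + 8/3.
From deg A=0, deg B=0, deg C=1: d=1.
Coefficient equations give f(k) = (3*k + 2)/3.
So s_k = (B(k−1)f/C)·t_k = ((3*k + 2)/(3*k + 8))·t_k = 2**k*(-3*k - 2).
Check: Δs_k = 2**k*(-3*k - 8). ✓
s_(n+1) = 2**(n + 1)*(-3*n - 5) and s_(2) = -32, so S(n) = -6*2**n*n - 10*2**n + 32.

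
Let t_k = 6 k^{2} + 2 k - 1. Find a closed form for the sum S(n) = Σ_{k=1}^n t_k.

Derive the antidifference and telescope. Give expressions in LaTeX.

Ratio r(k) = (6*k**2 + 14*k + 7)/(6*k**2 + 2*k - 1).
Normal form (A,B,C) = (1, 1, k**2 + k/3 - 1/6).
Key eq: (1)·f(k+1) = (1)·f(k) + (k**2 + k/3 - 1/6).
Degrees (0,0,2) ⇒ d ≤ 3.
A polynomial solution: f(k) = k*(2*k**2 - 2*k - 1)/6.
Certificate R = B(k−1)f/C = k*(2*k**2 - 2*k - 1)/(6*k**2 + 2*k - 1) gives s_k = k*(2*k**2 - 2*k - 1).
s_(k+1) − s_k = 6*k**2 + 2*k - 1 = t_k.
Σ_(k=1)^n t_k = s_(n+1) − s_(1) = (2*n**3 + 4*n**2 + n - 1) − (-1), i.e. n*(2*n**2 + 4*n + 1).

S(n) = n \left(2 n^{2} + 4 n + 1\right)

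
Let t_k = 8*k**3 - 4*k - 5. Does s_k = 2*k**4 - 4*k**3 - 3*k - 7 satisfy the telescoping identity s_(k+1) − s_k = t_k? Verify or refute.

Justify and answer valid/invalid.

valid (s_(k+1) − s_k reduces to t_k)

s_(k+1) = 2*k**4 + 4*k**3 - 7*k - 12
s_(k+1) − s_k = 8*k**3 - 4*k - 5
(s_(k+1) − s_k) − t_k = 0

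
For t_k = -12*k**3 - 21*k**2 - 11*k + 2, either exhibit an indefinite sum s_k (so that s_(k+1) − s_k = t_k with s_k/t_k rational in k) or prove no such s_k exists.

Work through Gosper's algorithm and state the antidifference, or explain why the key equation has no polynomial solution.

s_k = k*(-3*k**3 - k**2 + 2*k + 4)

Step 1: r(k) = (12*k**3 + 57*k**2 + 89*k + 42)/(12*k**3 + 21*k**2 + 11*k - 2).
Normal form (A,B,C) = (1, 1, k**3 + 7*k**2/4 + 11*k/12 - 1/6).
Set up (1)·f(k+1) − (1)·f(k) − (k**3 + 7*k**2/4 + 11*k/12 - 1/6) = 0.
deg f ≤ 4 (via 0,0,3).
Coefficient equations give f(k) = k*(3*k**3 + k**2 - 2*k - 4)/12.
R(k) = B(k−1)·f(k)/C(k) = k*(3*k**3 + k**2 - 2*k - 4)/(12*k**3 + 21*k**2 + 11*k - 2); s_k = R·t_k = k*(-3*k**3 - k**2 + 2*k + 4).
Check: Δs_k = -12*k**3 - 21*k**2 - 11*k + 2. ✓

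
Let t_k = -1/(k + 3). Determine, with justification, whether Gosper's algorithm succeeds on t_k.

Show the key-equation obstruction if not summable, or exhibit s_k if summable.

The ratio is (k + 3)/(k + 4).
So A=k + 3 and B=k + 4, with C=1.
Set up (k + 3)·f(k+1) − (k + 3)·f(k) − (1) = 0.
Degrees (1,1,0) ⇒ d ≤ 0.
Generic f = c0 gives residual -1; -1 = 0 cannot hold, so t_k is not Gosper-summable.

No — key equation has no polynomial f.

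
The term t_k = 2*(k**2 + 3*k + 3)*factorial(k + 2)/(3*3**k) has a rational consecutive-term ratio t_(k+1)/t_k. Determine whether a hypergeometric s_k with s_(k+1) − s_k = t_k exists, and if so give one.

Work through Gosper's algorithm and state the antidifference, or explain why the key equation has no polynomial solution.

s_k = 2*(k + 2)*factorial(k + 2)/3**k

Compute t_(k+1)/t_k: get (k + 3)*(3*k + (k + 1)**2 + 6)/(3*(k**2 + 3*k + 3)).
Factor: A=k/3 + 1; B=1; C=k**2 + 3*k + 3.
Key eq: (k/3 + 1)·f(k+1) = (1)·f(k) + (k**2 + 3*k + 3).
From deg A=1, deg B=0, deg C=2: d=1.
Solve for f: f(k) = 3*(k + 2) (degree 1 ≤ 1).
Get s_k = R·t_k = 2*(k + 2)*factorial(k + 2)/3**k with R(k) = B(k−1)f(k)/C(k) = 3*(k + 2)/(k**2 + 3*k + 3).
Δs = 2*(k**2 + 3*k + 3)*factorial(k + 2)/(3*3**k), as required.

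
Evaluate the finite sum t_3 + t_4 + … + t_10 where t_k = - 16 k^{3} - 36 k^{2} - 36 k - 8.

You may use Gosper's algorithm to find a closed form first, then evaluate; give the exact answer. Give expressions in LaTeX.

Σ = -63872

Ratio r(k) = (4*k**3 + 21*k**2 + 39*k + 24)/(4*k**3 + 9*k**2 + 9*k + 2).
Take A(k)=1, B(k)=1, C(k)=k**3 + 9*k**2/4 + 9*k/4 + 1/2.
f must satisfy (1)·f(k+1) − (1)·f(k) = k**3 + 9*k**2/4 + 9*k/4 + 1/2.
deg f ≤ 4 (via 0,0,3).
Solve for f: f(k) = k*(k**3 + k**2 + k - 1)/4 (degree 4 ≤ 4).
So s_k = (B(k−1)f/C)·t_k = (k*(k**3 + k**2 + k - 1)/(4*k**3 + 9*k**2 + 9*k + 2))·t_k = 4*k*(-k**3 - k**2 - k + 1).
Verify: -16*k**3 - 36*k**2 - 36*k - 8 matches t_k.
Σ_(k=3)^(10) t_k = s_(11) − s_(3) = -64328 − (-456) = -63872.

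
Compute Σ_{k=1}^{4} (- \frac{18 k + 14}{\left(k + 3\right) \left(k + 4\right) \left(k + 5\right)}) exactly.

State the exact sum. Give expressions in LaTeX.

Σ = -79/90

r(k) = (k + 3)*(9*k + 16)/((k + 6)*(9*k + 7)) after simplifying.
Factor: A=k + 3; B=k + 6; C=k + 7/9.
Need (k + 3)·f(k+1) − (k + 5)·f(k) = k + 7/9.
d = 2 from the (1,1,1) case.
Match coefficients ⇒ f(k) = k*(17*k + 11)/108.
So s_k = (B(k−1)f/C)·t_k = (k*(k + 5)*(17*k + 11)/(12*(9*k + 7)))·t_k = -k*(17*k + 11)/(6*(k + 3)*(k + 4)).
s_(k+1) − s_k = 2*(-9*k - 7)/(k**3 + 12*k**2 + 47*k + 60) = t_k.
Sum = s_(5) − s_(1); s_(5) = -10/9, s_(1) = -7/30 ⇒ -79/90.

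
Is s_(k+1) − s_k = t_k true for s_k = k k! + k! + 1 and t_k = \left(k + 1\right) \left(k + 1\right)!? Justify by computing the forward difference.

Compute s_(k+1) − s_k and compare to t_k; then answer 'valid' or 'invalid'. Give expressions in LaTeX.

s_(k+1) = k**2*factorial(k) + 3*k*factorial(k) + 2*factorial(k) + 1
s_(k+1) − s_k = (k + 1)*factorial(k + 1)
(s_(k+1) − s_k) − t_k = 0

Valid — Δs_k = t_k.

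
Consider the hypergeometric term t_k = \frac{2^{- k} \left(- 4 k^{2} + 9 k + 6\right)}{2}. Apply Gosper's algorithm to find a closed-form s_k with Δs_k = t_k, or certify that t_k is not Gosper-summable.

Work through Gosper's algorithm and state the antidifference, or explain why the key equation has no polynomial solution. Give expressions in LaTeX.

Step 1: r(k) = (4*k**2 - k - 11)/(2*(4*k**2 - 9*k - 6)).
So A=1/2 and B=1, with C=k**2 - 9*k/4 - 3/2.
f must satisfy (1/2)·f(k+1) − (1)·f(k) = k**2 - 9*k/4 - 3/2.
Degrees (0,0,2) ⇒ d ≤ 2.
Match coefficients ⇒ f(k) = -(k - 1)*(4*k + 3)/2.
R(k) = B(k−1)·f(k)/C(k) = -2*(k - 1)*(4*k + 3)/(4*k**2 - 9*k - 6); s_k = R·t_k = (4*k**2 - k - 3)/2**k.
Check: Δs_k = (-4*k**2 + 9*k + 6)/(2*2**k). ✓

s_k = 2^{- k} \left(4 k^{2} - k - 3\right)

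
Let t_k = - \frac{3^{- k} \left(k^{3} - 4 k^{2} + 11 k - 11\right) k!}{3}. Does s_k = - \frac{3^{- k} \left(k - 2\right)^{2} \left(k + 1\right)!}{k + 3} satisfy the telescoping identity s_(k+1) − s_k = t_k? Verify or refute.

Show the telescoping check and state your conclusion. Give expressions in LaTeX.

Invalid: residual \frac{2 \cdot 3^{- k} \left(k^{4} - k^{3} - 4 k^{2} + 34 k - 45\right) k!}{3 \left(k + 3\right) \left(k + 4\right)} ≠ 0.

s_(k+1) = -(k - 1)**2*factorial(k + 2)/(3*3**k*(k + 4))
s_(k+1) − s_k = -(k**4 - 3*k**2 + 29*k - 42)*factorial(k + 1)/(3*3**k*(k + 3)*(k + 4))
(s_(k+1) − s_k) − t_k = 2*(k**4 - k**3 - 4*k**2 + 34*k - 45)*factorial(k)/(3*3**k*(k + 3)*(k + 4))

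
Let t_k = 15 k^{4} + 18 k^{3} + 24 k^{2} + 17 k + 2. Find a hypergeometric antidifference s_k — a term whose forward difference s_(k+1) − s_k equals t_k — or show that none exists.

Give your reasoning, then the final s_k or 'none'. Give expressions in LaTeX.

Step 1: r(k) = (15*k**4 + 78*k**3 + 168*k**2 + 179*k + 76)/(15*k**4 + 18*k**3 + 24*k**2 + 17*k + 2).
Gosper form: A/B · C(k+1)/C(k) with A=1, B=1, C=k**4 + 6*k**3/5 + 8*k**2/5 + 17*k/15 + 2/15.
Set up (1)·f(k+1) − (1)·f(k) − (k**4 + 6*k**3/5 + 8*k**2/5 + 17*k/15 + 2/15) = 0.
From deg A=0, deg B=0, deg C=4: d=5.
Solve for f: f(k) = k*(3*k**4 - 3*k**3 + 4*k**2 + k - 3)/15 (degree 5 ≤ 5).
Get s_k = R·t_k = k*(3*k**4 - 3*k**3 + 4*k**2 + k - 3) with R(k) = B(k−1)f(k)/C(k) = k*(3*k**4 - 3*k**3 + 4*k**2 + k - 3)/(15*k**4 + 18*k**3 + 24*k**2 + 17*k + 2).
s_(k+1) − s_k = 15*k**4 + 18*k**3 + 24*k**2 + 17*k + 2 = t_k.

s_k = k \left(3 k^{4} - 3 k^{3} + 4 k^{2} + k - 3\right)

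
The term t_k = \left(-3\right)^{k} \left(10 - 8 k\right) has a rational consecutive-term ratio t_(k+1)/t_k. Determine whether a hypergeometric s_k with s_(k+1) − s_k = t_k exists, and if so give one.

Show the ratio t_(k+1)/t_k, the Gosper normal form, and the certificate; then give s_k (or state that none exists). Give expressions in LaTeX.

s_k = 2 \left(-3\right)^{k} \left(k - 2\right)

r(k) = 3*(1 - 4*k)/(4*k - 5) after simplifying.
Gosper form: A/B · C(k+1)/C(k) with A=-3, B=1, C=k - 5/4.
Need (-3)·f(k+1) − (1)·f(k) = k - 5/4.
deg f ≤ 1 (via 0,0,1).
Match coefficients ⇒ f(k) = -(k - 2)/4.
Get s_k = R·t_k = 2*(-3)**k*(k - 2) with R(k) = B(k−1)f(k)/C(k) = -(k - 2)/(4*k - 5).
Δs = (-3)**k*(10 - 8*k), as required.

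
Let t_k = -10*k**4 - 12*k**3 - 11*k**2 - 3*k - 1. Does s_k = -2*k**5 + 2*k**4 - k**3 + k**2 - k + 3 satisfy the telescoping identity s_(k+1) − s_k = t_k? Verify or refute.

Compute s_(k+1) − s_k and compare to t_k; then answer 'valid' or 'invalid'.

Valid — Δs_k = t_k.

s_(k+1) = -2*k**5 - 8*k**4 - 13*k**3 - 10*k**2 - 4*k + 2
s_(k+1) − s_k = -10*k**4 - 12*k**3 - 11*k**2 - 3*k - 1
(s_(k+1) − s_k) − t_k = 0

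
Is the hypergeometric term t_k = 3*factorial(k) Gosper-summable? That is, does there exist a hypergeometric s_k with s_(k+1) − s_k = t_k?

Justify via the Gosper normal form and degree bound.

Compute t_(k+1)/t_k: get k + 1.
Normal form (A,B,C) = (k + 1, 1, 1).
Need (k + 1)·f(k+1) − (1)·f(k) = 1.
Bound: deg f ≤ -1.
deg f ≤ -1 is impossible — no certificate.

No. Not Gosper-summable.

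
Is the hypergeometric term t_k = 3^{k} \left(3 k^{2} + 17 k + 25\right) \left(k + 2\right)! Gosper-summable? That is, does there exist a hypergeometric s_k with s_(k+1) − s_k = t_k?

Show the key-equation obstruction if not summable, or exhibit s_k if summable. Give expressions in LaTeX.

r(k) = 3*(3*k**3 + 32*k**2 + 114*k + 135)/(3*k**2 + 17*k + 25) after simplifying.
A = 3*k + 9, B = 1, C = k**2 + 17*k/3 + 25/3.
Need (3*k + 9)·f(k+1) − (1)·f(k) = k**2 + 17*k/3 + 25/3.
d = 1 from the (1,0,2) case.
Coefficient equations give f(k) = (k + 2)/3.
Certificate R = B(k−1)f/C = (k + 2)/(3*k**2 + 17*k + 25) gives s_k = 3**k*(k + 2)*factorial(k + 2).
s_(k+1) − s_k = 3**k*(3*k**2 + 17*k + 25)*factorial(k + 2) = t_k.

Yes. s_k = 3^{k} \left(k + 2\right) \left(k + 2\right)!.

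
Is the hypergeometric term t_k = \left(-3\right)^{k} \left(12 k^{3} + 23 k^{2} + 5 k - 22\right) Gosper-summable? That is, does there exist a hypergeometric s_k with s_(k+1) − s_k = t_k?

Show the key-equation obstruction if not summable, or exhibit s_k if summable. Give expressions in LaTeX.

Ratio r(k) = 3*(-12*k**3 - 59*k**2 - 87*k - 18)/(12*k**3 + 23*k**2 + 5*k - 22).
Factor: A=-3; B=1; C=k**3 + 23*k**2/12 + 5*k/12 - 11/6.
Solve (-3)·f(k+1) − (1)·f(k) = k**3 + 23*k**2/12 + 5*k/12 - 11/6.
d = 3 from the (0,0,3) case.
Solve for f: f(k) = -(3*k**3 - k**2 - 4*k - 4)/12 (degree 3 ≤ 3).
So s_k = (B(k−1)f/C)·t_k = (-(3*k**3 - k**2 - 4*k - 4)/(12*k**3 + 23*k**2 + 5*k - 22))·t_k = (-3)**k*(-3*k**3 + k**2 + 4*k + 4).
Δs = (-3)**k*(12*k**3 + 23*k**2 + 5*k - 22), as required.

Yes. s_k = \left(-3\right)^{k} \left(- 3 k^{3} + k^{2} + 4 k + 4\right).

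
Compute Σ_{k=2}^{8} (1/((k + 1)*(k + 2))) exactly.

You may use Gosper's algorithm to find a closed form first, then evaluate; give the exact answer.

Step 1: r(k) = (k + 1)/(k + 3).
Take A(k)=k + 1, B(k)=k + 3, C(k)=1.
Solve (k + 1)·f(k+1) − (k + 2)·f(k) = 1.
Degrees (1,1,0) ⇒ d ≤ 1.
Coefficient equations give f(k) = k.
Then R = B(k−1)f/C = k*(k + 2), so s_k = R(k)·t_k = k/(k + 1).
s_(k+1) − s_k = 1/(k**2 + 3*k + 2) = t_k.
Σ_(k=2)^(8) t_k = s_(9) − s_(2) = 9/10 − (2/3) = 7/30.

Σ = 7/30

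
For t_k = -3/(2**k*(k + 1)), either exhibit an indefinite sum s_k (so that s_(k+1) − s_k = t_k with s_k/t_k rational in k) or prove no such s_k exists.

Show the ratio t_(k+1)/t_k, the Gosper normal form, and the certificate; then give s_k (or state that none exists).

none (Gosper's algorithm certifies no s_k)

t_(k+1)/t_k = (k + 1)/(2*(k + 2)).
Normal form (A,B,C) = (k/2 + 1/2, k + 2, 1).
Key eq: (k/2 + 1/2)·f(k+1) = (k + 1)·f(k) + (1).
From deg A=1, deg B=1, deg C=0: d=-1.
d = -1 < 0 ⇒ no nonzero polynomial f; not summable.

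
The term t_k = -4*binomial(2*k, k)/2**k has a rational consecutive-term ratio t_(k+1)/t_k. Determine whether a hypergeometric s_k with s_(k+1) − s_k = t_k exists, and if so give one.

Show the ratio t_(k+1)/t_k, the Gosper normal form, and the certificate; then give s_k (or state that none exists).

t_(k+1)/t_k = (2*k + 1)/(k + 1).
Normal form (A,B,C) = (2*k + 1, k + 1, 1).
f must satisfy (2*k + 1)·f(k+1) − (k)·f(k) = 1.
d = -1 from the (1,1,0) case.
Negative degree bound (-1): no f exists, t_k not Gosper-summable.

no hypergeometric antidifference exists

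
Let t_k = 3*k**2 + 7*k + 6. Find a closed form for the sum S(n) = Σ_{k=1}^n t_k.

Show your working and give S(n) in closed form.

S(n) = n*(n**2 + 5*n + 10)

The ratio is (3*k**2 + 13*k + 16)/(3*k**2 + 7*k + 6).
So A=1 and B=1, with C=k**2 + 7*k/3 + 2.
f must satisfy (1)·f(k+1) − (1)·f(k) = k**2 + 7*k/3 + 2.
d = 3 from the (0,0,2) case.
Match coefficients ⇒ f(k) = k*(k**2 + 2*k + 3)/3.
Certificate R = B(k−1)f/C = k*(k**2 + 2*k + 3)/(3*k**2 + 7*k + 6) gives s_k = k*(k**2 + 2*k + 3).
s_(k+1) − s_k = 3*k**2 + 7*k + 6 = t_k.
s_(n+1) = n**3 + 5*n**2 + 10*n + 6 and s_(1) = 6, so S(n) = n*(n**2 + 5*n + 10).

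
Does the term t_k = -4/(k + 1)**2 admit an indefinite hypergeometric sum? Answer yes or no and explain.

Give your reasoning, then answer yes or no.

No; the coefficient equations for f are inconsistent.

Ratio r(k) = (k + 1)**2/(k + 2)**2.
So A=k**2 + 2*k + 1 and B=k**2 + 4*k + 4, with C=1.
Set up (k**2 + 2*k + 1)·f(k+1) − (k**2 + 2*k + 1)·f(k) − (1) = 0.
Bound: deg f ≤ 0.
f = c0 ⇒ A·f(k+1) − B(k−1)·f(k) − C = -1. The system {-1 = 0} is inconsistent; no antidifference.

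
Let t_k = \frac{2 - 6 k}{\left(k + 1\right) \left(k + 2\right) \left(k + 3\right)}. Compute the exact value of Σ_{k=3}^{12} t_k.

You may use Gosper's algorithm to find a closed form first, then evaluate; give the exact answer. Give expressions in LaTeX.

r(k) = (k + 1)*(3*k + 2)/((k + 4)*(3*k - 1)) after simplifying.
Gosper form: A/B · C(k+1)/C(k) with A=k + 1, B=k + 4, C=k - 1/3.
Solve (k + 1)·f(k+1) − (k + 3)·f(k) = k - 1/3.
Bound: deg f ≤ 2.
Solve for f: f(k) = k*(k - 3)/6 (degree 2 ≤ 2).
R(k) = B(k−1)·f(k)/C(k) = k*(k - 3)*(k + 3)/(2*(3*k - 1)); s_k = R·t_k = -k*(k - 3)/((k + 1)*(k + 2)).
Check: Δs_k = 2*(1 - 3*k)/(k**3 + 6*k**2 + 11*k + 6). ✓
Telescoping: Σ = s_(13) − s_(3) = -13/21 − (0) = -13/21.

Σ = -13/21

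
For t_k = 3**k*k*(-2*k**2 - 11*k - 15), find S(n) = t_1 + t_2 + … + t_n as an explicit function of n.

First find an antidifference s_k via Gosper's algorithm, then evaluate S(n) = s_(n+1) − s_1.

Step 1: r(k) = 3*(2*k**3 + 17*k**2 + 43*k + 28)/(k*(2*k**2 + 11*k + 15)).
Take A(k)=3, B(k)=1, C(k)=k**3 + 11*k**2/2 + 15*k/2.
Key eq: (3)·f(k+1) = (1)·f(k) + (k**3 + 11*k**2/2 + 15*k/2).
From deg A=0, deg B=0, deg C=3: d=3.
A polynomial solution: f(k) = (k**3 + k**2 - 3)/2.
R(k) = B(k−1)·f(k)/C(k) = (k**3 + k**2 - 3)/(k*(k + 3)*(2*k + 5)); s_k = R·t_k = 3**k*(-k**3 - k**2 + 3).
Δs = 3**k*k*(-2*k**2 - 11*k - 15), as required.
Telescope: S(n) = s_(n+1) − s_(1) = 3**(n + 1)*(-n**3 - 4*n**2 - 5*n + 1) − (3) = -3*3**n*n**3 - 12*3**n*n**2 - 15*3**n*n + 3*3**n - 3.

S(n) = -3*3**n*n**3 - 12*3**n*n**2 - 15*3**n*n + 3*3**n - 3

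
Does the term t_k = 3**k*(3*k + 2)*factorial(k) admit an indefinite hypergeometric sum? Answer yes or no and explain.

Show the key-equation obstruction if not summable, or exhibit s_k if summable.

The ratio is 3*(k + 1)*(3*k + 5)/(3*k + 2).
So A=3*k + 3 and B=1, with C=k + 2/3.
Key eq: (3*k + 3)·f(k+1) = (1)·f(k) + (k + 2/3).
deg f ≤ 0 (via 1,0,1).
A polynomial solution: f(k) = 1/3.
Certificate R = B(k−1)f/C = 1/(3*k + 2) gives s_k = 3**k*factorial(k).
Check: Δs_k = 3**k*(3*k + 2)*factorial(k). ✓

Yes. s_k = 3**k*factorial(k).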